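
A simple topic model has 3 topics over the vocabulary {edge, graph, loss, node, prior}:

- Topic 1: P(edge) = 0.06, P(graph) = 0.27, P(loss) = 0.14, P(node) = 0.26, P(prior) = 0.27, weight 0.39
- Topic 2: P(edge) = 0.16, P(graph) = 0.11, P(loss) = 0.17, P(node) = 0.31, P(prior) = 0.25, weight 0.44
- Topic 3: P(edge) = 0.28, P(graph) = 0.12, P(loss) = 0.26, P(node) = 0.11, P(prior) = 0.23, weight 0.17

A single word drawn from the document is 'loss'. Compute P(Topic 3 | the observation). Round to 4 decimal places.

Apply Bayes' rule: the posterior for each component is proportional to its prior times its likelihood at x.
Evaluate each component's likelihood at the observed value:
  f_1 = 0.14
  f_2 = 0.17
  f_3 = 0.26
Multiply by the mixture weights:
  π_1·f_1 = 0.39 × 0.14 = 0.0546
  π_2·f_2 = 0.44 × 0.17 = 0.0748
  π_3·f_3 = 0.17 × 0.26 = 0.0442
Sum: 0.0546 + 0.0748 + 0.0442 = 0.1736
So the posterior for Topic 3 is 0.0442 / 0.1736 ≈ 0.2546.

0.2546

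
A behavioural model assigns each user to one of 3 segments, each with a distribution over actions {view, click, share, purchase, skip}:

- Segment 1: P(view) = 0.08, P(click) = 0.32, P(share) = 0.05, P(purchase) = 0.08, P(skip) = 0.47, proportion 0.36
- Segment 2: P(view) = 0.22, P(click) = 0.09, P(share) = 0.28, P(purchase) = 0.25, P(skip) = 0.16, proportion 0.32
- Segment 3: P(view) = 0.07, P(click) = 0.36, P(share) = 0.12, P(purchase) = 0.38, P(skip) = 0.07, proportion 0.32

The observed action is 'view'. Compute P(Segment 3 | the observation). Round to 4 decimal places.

P(component k | x) = π_k·f_k(x) / marginal(x), where marginal(x) = Σ_j π_j·f_j(x).
Categorical probabilities:
  L_1 = P(view | comp) = 0.08
  L_2 = P(view | comp) = 0.22
  L_3 = P(view | comp) = 0.07
Multiply by the mixture weights:
  π_1·L_1 = 0.36 × 0.08 = 0.0288
  π_2·L_2 = 0.32 × 0.22 = 0.0704
  π_3·L_3 = 0.32 × 0.07 = 0.0224
Normaliser: 0.0288 + 0.0704 + 0.0224 = 0.1216
P(Segment 3 | data) ≈ 0.1842

0.1842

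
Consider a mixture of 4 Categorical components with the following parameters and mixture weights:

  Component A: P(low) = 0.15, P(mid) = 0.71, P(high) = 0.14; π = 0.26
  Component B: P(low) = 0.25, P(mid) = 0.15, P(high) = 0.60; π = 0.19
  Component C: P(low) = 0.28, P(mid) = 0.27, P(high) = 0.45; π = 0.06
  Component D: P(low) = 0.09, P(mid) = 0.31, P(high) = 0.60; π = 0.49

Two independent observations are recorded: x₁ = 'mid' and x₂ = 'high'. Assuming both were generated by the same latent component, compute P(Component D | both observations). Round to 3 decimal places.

0.645

Posterior ∝ prior × likelihood, so P(k | x) ∝ P(Z=k) f_k(x); normalise over all components.
Since both observations come from the same component, the likelihood for component k is f_k(x₁)·f_k(x₂).
  f_A = [0.71] × [0.14] = 0.0994
  f_B = [0.15] × [0.6] = 0.09
  f_C = [0.27] × [0.45] = 0.1215
  f_D = [0.31] × [0.6] = 0.186
Multiply by the mixture weights:
  P(Z=A)·f_A = 0.26 × 0.0994 = 0.025844
  P(Z=B)·f_B = 0.19 × 0.09 = 0.0171
  P(Z=C)·f_C = 0.06 × 0.1215 = 0.00729
  P(Z=D)·f_D = 0.49 × 0.186 = 0.09114
Denominator: 0.025844 + 0.0171 + 0.00729 + 0.09114 = 0.141374
So the posterior for Component D is 0.09114 / 0.141374 ≈ 0.645.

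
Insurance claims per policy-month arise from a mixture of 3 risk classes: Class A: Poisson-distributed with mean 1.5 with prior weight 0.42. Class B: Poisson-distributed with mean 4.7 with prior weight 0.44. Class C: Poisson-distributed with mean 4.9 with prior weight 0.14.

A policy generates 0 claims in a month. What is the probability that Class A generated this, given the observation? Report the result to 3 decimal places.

P(component k | x) = w_k·f_k(x) / marginal(x), where marginal(x) = Σ_j w_j·f_j(x).
Component likelihoods at x = 0 claims:
  L_A = 0.22313
  L_B = 0.00909528
  L_C = 0.00744658
Prior × likelihood for each component:
  w_A·L_A = 0.42 × 0.22313 = 0.0937147
  w_B·L_B = 0.44 × 0.00909528 = 0.00400192
  w_C·L_C = 0.14 × 0.00744658 = 0.00104252
Normaliser: 0.0937147 + 0.00400192 + 0.00104252 = 0.0987591
P(Class A | x) = 0.0937147 / 0.0987591 ≈ 0.949

0.949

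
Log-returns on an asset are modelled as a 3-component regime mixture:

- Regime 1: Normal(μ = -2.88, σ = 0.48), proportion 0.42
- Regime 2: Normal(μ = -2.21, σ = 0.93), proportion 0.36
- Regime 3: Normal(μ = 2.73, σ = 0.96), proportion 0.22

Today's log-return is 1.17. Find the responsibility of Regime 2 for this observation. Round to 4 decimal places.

P(component k | x) = π_k·f_k(x) / marginal(x), where marginal(x) = Σ_j π_j·f_j(x).
Normal densities:
  f_1 = (1/(0.48·√(2π)))·exp(−(1.17−-2.88)²/(2·0.48²)) = 0.831130·exp(-35.59570) = 2.88836e-16
  f_2 = (1/(0.93·√(2π)))·exp(−(1.17−-2.21)²/(2·0.93²)) = 0.428970·exp(-6.60446) = 0.000580959
  f_3 = (1/(0.96·√(2π)))·exp(−(1.17−2.73)²/(2·0.96²)) = 0.415565·exp(-1.32031) = 0.110977
Weight by the priors:
  π_1·f_1 = 0.42 × 2.88836e-16 = 1.21311e-16
  π_2·f_2 = 0.36 × 0.000580959 = 0.000209145
  π_3·f_3 = 0.22 × 0.110977 = 0.024415
Marginal: 1.21311e-16 + 0.000209145 + 0.024415 = 0.0246242
Responsibility of Regime 2: 0.000209145 / 0.0246242 ≈ 0.0085

0.0085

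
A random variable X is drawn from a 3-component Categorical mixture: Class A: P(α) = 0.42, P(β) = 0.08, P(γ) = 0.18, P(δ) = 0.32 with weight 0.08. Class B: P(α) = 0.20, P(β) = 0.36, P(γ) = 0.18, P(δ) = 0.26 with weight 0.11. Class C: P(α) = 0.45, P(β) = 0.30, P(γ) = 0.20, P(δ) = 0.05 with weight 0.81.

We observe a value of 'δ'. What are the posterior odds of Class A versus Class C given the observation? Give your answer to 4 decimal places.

0.6321

The posterior odds equal the prior odds times the likelihood ratio: (w_i/w_j)·(f_i(x)/f_j(x)).
Component likelihoods at x = 'δ':
  L_A = P(δ | comp) = 0.32
  L_B = P(δ | comp) = 0.26
  L_C = P(δ | comp) = 0.05
0.0256 / 0.0405 ≈ 0.6321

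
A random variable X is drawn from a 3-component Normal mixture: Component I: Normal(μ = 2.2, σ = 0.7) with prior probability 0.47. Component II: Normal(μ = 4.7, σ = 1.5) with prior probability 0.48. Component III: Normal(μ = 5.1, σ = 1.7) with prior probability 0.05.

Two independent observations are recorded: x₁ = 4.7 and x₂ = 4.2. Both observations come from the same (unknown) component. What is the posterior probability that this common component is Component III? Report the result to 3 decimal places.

0.068

By Bayes' theorem, P(k | x) = P(Z=k) f_k(x) / Σ_j P(Z=j) f_j(x).
Since both observations come from the same component, the likelihood for component k is f_k(x₁)·f_k(x₂).
  f_I = [(1/(0.7·√(2π)))·exp(−(4.7−2.2)²/(2·0.7²)) = 0.569918·exp(-6.37755) = 0.000968449] × [0.00962014] = 9.31662e-06
  f_II = [(1/(1.5·√(2π)))·exp(−(4.7−4.7)²/(2·1.5²)) = 0.265962·exp(-0.00000) = 0.265962] × [0.251589] = 0.0669129
  f_III = [(1/(1.7·√(2π)))·exp(−(4.7−5.1)²/(2·1.7²)) = 0.234672·exp(-0.02768) = 0.228265] × [0.203986] = 0.0465628
Unnormalised posteriors:
  P(Z=I)·f_I = 0.47 × 9.31662e-06 = 4.37881e-06
  P(Z=II)·f_II = 0.48 × 0.0669129 = 0.0321182
  P(Z=III)·f_III = 0.05 × 0.0465628 = 0.00232814
Marginal: 4.37881e-06 + 0.0321182 + 0.00232814 = 0.0344507
P(Component III | x₁,x₂) = 0.00232814 / 0.0344507 ≈ 0.068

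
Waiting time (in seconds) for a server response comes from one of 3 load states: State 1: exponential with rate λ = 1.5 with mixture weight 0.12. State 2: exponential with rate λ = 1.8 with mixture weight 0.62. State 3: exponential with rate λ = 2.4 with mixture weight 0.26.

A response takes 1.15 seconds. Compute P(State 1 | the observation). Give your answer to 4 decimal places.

0.1510

Posterior ∝ prior × likelihood, so P(k | x) ∝ π_k f_k(x); normalise over all components.
Exponential densities:
  L_1 = 0.26726
  L_2 = 0.227134
  L_3 = 0.1519
Prior × likelihood for each component:
  π_1·L_1 = 0.12 × 0.26726 = 0.0320711
  π_2·L_2 = 0.62 × 0.227134 = 0.140823
  π_3·L_3 = 0.26 × 0.1519 = 0.0394941
Sum: 0.0320711 + 0.140823 + 0.0394941 = 0.212389
So the posterior for State 1 is 0.0320711 / 0.212389 ≈ 0.1510.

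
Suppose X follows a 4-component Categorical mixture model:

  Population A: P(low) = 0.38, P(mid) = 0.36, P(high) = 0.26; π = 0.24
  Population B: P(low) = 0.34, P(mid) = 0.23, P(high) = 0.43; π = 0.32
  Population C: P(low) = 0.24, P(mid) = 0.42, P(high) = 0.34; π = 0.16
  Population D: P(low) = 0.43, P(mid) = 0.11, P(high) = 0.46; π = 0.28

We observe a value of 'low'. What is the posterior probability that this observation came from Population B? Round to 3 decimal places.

0.303

The responsibility of component k is P(Z=k) f_k(x) divided by Σ_j P(Z=j) f_j(x).
Evaluate each component's likelihood at the observed value:
  p_A = P(low | comp) = 0.38
  p_B = P(low | comp) = 0.34
  p_C = P(low | comp) = 0.24
  p_D = P(low | comp) = 0.43
Prior × likelihood for each component:
  P(Z=A)·p_A = 0.24 × 0.38 = 0.0912
  P(Z=B)·p_B = 0.32 × 0.34 = 0.1088
  P(Z=C)·p_C = 0.16 × 0.24 = 0.0384
  P(Z=D)·p_D = 0.28 × 0.43 = 0.1204
Sum: 0.0912 + 0.1088 + 0.0384 + 0.1204 = 0.3588
P(Population B | 'low') ≈ 0.303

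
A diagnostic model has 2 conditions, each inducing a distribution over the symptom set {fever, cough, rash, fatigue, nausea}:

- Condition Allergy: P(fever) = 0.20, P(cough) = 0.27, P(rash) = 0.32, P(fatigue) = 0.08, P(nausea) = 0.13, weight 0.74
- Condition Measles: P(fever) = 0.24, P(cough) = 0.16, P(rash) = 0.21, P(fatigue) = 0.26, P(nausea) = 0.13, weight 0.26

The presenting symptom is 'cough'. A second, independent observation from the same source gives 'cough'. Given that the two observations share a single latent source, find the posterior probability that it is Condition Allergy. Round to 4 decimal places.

0.8902

Apply Bayes' rule: the posterior for each component is proportional to its prior times its likelihood at x.
Since both observations come from the same component, the likelihood for component k is f_k(x₁)·f_k(x₂).
  f_Allergy = [0.27] × [0.27] = 0.0729
  f_Measles = [0.16] × [0.16] = 0.0256
Unnormalised posteriors:
  P(Z=Allergy)·f_Allergy = 0.74 × 0.0729 = 0.053946
  P(Z=Measles)·f_Measles = 0.26 × 0.0256 = 0.006656
Normaliser: 0.053946 + 0.006656 = 0.060602
P(Condition Allergy | x) = 0.053946 / 0.060602 ≈ 0.8902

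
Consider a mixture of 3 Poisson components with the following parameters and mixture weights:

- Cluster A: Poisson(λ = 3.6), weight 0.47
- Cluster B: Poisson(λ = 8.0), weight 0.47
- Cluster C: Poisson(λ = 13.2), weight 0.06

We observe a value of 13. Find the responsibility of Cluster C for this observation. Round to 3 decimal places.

0.321

The responsibility of component k is w_k f_k(x) divided by Σ_j w_j f_j(x).
Poisson probabilities:
  L_A = e^(−3.6)·3.6^13/13! = 7.485e-05
  L_B = e^(−8.0)·8.0^13/13! = 0.0296165
  L_C = e^(−13.2)·13.2^13/13! = 0.109773
Weight by the priors:
  w_A·L_A = 0.47 × 7.485e-05 = 3.51795e-05
  w_B·L_B = 0.47 × 0.0296165 = 0.0139198
  w_C·L_C = 0.06 × 0.109773 = 0.00658635
Marginal: 3.51795e-05 + 0.0139198 + 0.00658635 = 0.0205413
P(Cluster C | x) ≈ 0.321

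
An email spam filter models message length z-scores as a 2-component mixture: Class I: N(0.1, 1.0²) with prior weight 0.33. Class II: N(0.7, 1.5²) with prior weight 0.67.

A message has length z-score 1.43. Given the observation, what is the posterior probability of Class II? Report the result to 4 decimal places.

0.7444

Posterior ∝ prior × likelihood, so P(k | x) ∝ π_k f_k(x); normalise over all components.
Evaluate each component's likelihood at the observed value:
  L_I = (1/(1.0·√(2π)))·exp(−(1.43−0.1)²/(2·1.0²)) = 0.398942·exp(-0.88445) = 0.16474
  L_II = (1/(1.5·√(2π)))·exp(−(1.43−0.7)²/(2·1.5²)) = 0.265962·exp(-0.11842) = 0.236259
Unnormalised posteriors:
  π_I·L_I = 0.33 × 0.16474 = 0.0543641
  π_II·L_II = 0.67 × 0.236259 = 0.158294
Denominator: 0.0543641 + 0.158294 = 0.212658
P(Class II | 1.43) ≈ 0.7444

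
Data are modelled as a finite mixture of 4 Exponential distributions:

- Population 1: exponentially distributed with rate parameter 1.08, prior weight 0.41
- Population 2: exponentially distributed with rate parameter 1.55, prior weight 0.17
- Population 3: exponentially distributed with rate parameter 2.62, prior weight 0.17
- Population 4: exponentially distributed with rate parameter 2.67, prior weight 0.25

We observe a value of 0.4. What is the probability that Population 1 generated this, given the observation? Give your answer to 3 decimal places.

By Bayes' theorem, P(k | x) = w_k f_k(x) / Σ_j w_j f_j(x).
Exponential densities:
  L_1 = 0.701146
  L_2 = 0.833814
  L_3 = 0.918672
  L_4 = 0.917666
Multiply by the mixture weights:
  w_1·L_1 = 0.41 × 0.701146 = 0.28747
  w_2·L_2 = 0.17 × 0.833814 = 0.141748
  w_3·L_3 = 0.17 × 0.918672 = 0.156174
  w_4·L_4 = 0.25 × 0.917666 = 0.229417
Evidence: 0.28747 + 0.141748 + 0.156174 + 0.229417 = 0.814809
P(Population 1 | the observation) ≈ 0.353

0.353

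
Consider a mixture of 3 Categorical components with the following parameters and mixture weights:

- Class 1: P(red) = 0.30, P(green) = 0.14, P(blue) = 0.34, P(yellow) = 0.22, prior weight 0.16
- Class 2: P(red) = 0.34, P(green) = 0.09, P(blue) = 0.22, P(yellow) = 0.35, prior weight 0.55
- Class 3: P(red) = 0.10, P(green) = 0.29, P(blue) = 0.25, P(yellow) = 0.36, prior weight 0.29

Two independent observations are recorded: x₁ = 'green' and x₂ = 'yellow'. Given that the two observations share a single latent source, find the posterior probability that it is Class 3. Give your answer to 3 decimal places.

By Bayes' theorem, P(k | x) = π_k f_k(x) / Σ_j π_j f_j(x).
Since both observations come from the same component, the likelihood for component k is f_k(x₁)·f_k(x₂).
  L_1 = [0.14] × [0.22] = 0.0308
  L_2 = [0.09] × [0.35] = 0.0315
  L_3 = [0.29] × [0.36] = 0.1044
Unnormalised posteriors:
  π_1·L_1 = 0.16 × 0.0308 = 0.004928
  π_2·L_2 = 0.55 × 0.0315 = 0.017325
  π_3·L_3 = 0.29 × 0.1044 = 0.030276
Sum: 0.004928 + 0.017325 + 0.030276 = 0.052529
P(Class 3 | x₁,x₂) ≈ 0.576

0.576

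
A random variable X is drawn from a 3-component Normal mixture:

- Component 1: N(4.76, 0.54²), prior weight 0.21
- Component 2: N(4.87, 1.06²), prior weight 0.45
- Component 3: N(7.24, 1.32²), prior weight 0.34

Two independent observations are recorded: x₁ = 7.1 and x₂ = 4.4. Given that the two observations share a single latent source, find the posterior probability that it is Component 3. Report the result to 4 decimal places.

0.3254

The responsibility of component k is P(Z=k) f_k(x) divided by Σ_j P(Z=j) f_j(x).
Since both observations come from the same component, the likelihood for component k is f_k(x₁)·f_k(x₂).
  f_1 = [(1/(0.54·√(2π)))·exp(−(7.1−4.76)²/(2·0.54²)) = 0.738782·exp(-9.38889) = 6.17979e-05] × [0.59157] = 3.65578e-05
  f_2 = [(1/(1.06·√(2π)))·exp(−(7.1−4.87)²/(2·1.06²)) = 0.376361·exp(-2.21293) = 0.0411661] × [0.341125] = 0.0140428
  f_3 = [(1/(1.32·√(2π)))·exp(−(7.1−7.24)²/(2·1.32²)) = 0.302229·exp(-0.00562) = 0.300534] × [0.0298647] = 0.00897535
Weight by the priors:
  P(Z=1)·f_1 = 0.21 × 3.65578e-05 = 7.67714e-06
  P(Z=2)·f_2 = 0.45 × 0.0140428 = 0.00631925
  P(Z=3)·f_3 = 0.34 × 0.00897535 = 0.00305162
Sum: 7.67714e-06 + 0.00631925 + 0.00305162 = 0.00937855
Responsibility of Component 3: 0.00305162 / 0.00937855 ≈ 0.3254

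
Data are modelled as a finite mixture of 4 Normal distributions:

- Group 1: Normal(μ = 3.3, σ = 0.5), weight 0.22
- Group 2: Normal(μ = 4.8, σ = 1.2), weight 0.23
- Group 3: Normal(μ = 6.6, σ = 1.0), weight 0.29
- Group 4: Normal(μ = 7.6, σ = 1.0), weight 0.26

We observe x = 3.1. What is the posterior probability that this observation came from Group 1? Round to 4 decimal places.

0.8514

Posterior ∝ prior × likelihood, so P(k | x) ∝ w_k f_k(x); normalise over all components.
Normal densities:
  L_1 = (1/(0.5·√(2π)))·exp(−(3.1−3.3)²/(2·0.5²)) = 0.797885·exp(-0.08000) = 0.73654
  L_2 = (1/(1.2·√(2π)))·exp(−(3.1−4.8)²/(2·1.2²)) = 0.332452·exp(-1.00347) = 0.121878
  L_3 = (1/(1.0·√(2π)))·exp(−(3.1−6.6)²/(2·1.0²)) = 0.398942·exp(-6.12500) = 0.000872683
  L_4 = (1/(1.0·√(2π)))·exp(−(3.1−7.6)²/(2·1.0²)) = 0.398942·exp(-10.12500) = 1.59837e-05
Prior × likelihood for each component:
  w_1·L_1 = 0.22 × 0.73654 = 0.162039
  w_2·L_2 = 0.23 × 0.121878 = 0.028032
  w_3·L_3 = 0.29 × 0.000872683 = 0.000253078
  w_4·L_4 = 0.26 × 1.59837e-05 = 4.15577e-06
Evidence: 0.162039 + 0.028032 + 0.000253078 + 4.15577e-06 = 0.190328
Responsibility of Group 1: 0.162039 / 0.190328 ≈ 0.8514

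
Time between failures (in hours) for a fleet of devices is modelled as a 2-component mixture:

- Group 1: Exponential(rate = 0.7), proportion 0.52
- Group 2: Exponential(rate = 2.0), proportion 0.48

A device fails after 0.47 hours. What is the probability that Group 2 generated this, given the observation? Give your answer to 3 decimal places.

0.589

By Bayes' theorem, P(k | x) = π_k f_k(x) / Σ_j π_j f_j(x).
Evaluate each component's likelihood at the observed value:
  L_1 = 0.7·e^(−0.7·0.47) = 0.7·e^(−0.3290) = 0.50375
  L_2 = 2.0·e^(−2.0·0.47) = 2.0·e^(−0.9400) = 0.781256
Multiply by the mixture weights:
  π_1·L_1 = 0.52 × 0.50375 = 0.26195
  π_2·L_2 = 0.48 × 0.781256 = 0.375003
Denominator: 0.26195 + 0.375003 = 0.636953
Responsibility of Group 2: 0.375003 / 0.636953 ≈ 0.589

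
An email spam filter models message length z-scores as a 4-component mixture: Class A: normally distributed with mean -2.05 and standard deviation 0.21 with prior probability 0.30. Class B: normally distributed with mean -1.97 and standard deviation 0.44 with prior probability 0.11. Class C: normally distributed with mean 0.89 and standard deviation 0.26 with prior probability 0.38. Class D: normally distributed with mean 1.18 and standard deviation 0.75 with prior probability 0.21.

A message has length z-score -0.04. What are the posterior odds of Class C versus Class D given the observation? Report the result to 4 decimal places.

0.0327

The posterior odds equal the prior odds times the likelihood ratio: (π_i/π_j)·(f_i(x)/f_j(x)).
Component likelihoods at x = -0.04:
  f_A = (1/(0.21·√(2π)))·exp(−(-0.04−-2.05)²/(2·0.21²)) = 1.899725·exp(-45.80612) = 2.42854e-20
  f_B = (1/(0.44·√(2π)))·exp(−(-0.04−-1.97)²/(2·0.44²)) = 0.906687·exp(-9.62009) = 6.01872e-05
  f_C = (1/(0.26·√(2π)))·exp(−(-0.04−0.89)²/(2·0.26²)) = 1.534393·exp(-6.39719) = 0.00255666
  f_D = (1/(0.75·√(2π)))·exp(−(-0.04−1.18)²/(2·0.75²)) = 0.531923·exp(-1.32302) = 0.141667
Posterior odds = (π_C·f_C) / (π_D·f_D) = (0.38·0.00255666) / (0.21·0.141667) = 0.00097153 / 0.02975 ≈ 0.0327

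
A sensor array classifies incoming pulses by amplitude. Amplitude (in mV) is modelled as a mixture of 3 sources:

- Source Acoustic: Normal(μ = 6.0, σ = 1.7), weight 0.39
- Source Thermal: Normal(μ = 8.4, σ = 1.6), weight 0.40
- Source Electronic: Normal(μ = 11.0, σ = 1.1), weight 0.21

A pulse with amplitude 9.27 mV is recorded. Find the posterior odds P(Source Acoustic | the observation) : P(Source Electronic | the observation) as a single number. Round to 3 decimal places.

0.651

Posterior odds = (w_i f_i(x)) / (w_j f_j(x)); the normalising sum cancels.
Normal densities:
  L_Acoustic = (1/(1.7·√(2π)))·exp(−(9.27−6.0)²/(2·1.7²)) = 0.234672·exp(-1.84998) = 0.0368998
  L_Thermal = (1/(1.6·√(2π)))·exp(−(9.27−8.4)²/(2·1.6²)) = 0.249339·exp(-0.14783) = 0.215074
  L_Electronic = (1/(1.1·√(2π)))·exp(−(9.27−11.0)²/(2·1.1²)) = 0.362675·exp(-1.23674) = 0.105296
Posterior odds = (w_Acoustic·L_Acoustic) / (w_Electronic·L_Electronic) = (0.39·0.0368998) / (0.21·0.105296) = 0.0143909 / 0.0221121 ≈ 0.651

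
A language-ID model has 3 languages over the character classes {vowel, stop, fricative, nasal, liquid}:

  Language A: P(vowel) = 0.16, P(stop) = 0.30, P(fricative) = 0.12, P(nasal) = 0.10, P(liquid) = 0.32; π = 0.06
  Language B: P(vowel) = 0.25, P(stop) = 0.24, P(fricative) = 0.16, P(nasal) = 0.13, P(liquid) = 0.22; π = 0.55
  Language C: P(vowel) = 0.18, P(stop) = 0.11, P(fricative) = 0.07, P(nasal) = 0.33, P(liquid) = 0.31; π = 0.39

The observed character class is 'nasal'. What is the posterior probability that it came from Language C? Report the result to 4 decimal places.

By Bayes' theorem, P(k | x) = P(Z=k) f_k(x) / Σ_j P(Z=j) f_j(x).
Component likelihoods at x = 'nasal':
  p_A = P(nasal | comp) = 0.10
  p_B = P(nasal | comp) = 0.13
  p_C = P(nasal | comp) = 0.33
Unnormalised posteriors:
  P(Z=A)·p_A = 0.06 × 0.1 = 0.006
  P(Z=B)·p_B = 0.55 × 0.13 = 0.0715
  P(Z=C)·p_C = 0.39 × 0.33 = 0.1287
Denominator: 0.006 + 0.0715 + 0.1287 = 0.2062
Responsibility of Language C: 0.1287 / 0.2062 ≈ 0.6242

0.6242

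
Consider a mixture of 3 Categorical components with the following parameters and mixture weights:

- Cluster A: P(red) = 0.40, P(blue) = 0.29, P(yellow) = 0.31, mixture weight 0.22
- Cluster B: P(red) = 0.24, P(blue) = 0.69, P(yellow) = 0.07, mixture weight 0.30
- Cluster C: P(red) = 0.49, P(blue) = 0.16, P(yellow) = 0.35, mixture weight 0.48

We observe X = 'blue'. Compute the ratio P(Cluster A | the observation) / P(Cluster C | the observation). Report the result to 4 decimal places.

0.8307

Only the two components matter; the odds are (π_i f_i(x)) / (π_j f_j(x)).
Evaluate each component's likelihood at the observed value:
  f_A = P(blue | comp) = 0.29
  f_B = P(blue | comp) = 0.69
  f_C = P(blue | comp) = 0.16
Odds = (0.22/0.48) × (0.29/0.16) = 0.458333 × 1.8125 ≈ 0.8307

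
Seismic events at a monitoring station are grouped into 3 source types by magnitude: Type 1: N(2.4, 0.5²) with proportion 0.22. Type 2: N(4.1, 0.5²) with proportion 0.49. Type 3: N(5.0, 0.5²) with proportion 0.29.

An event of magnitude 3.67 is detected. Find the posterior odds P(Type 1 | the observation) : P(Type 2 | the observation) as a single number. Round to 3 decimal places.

0.026

The posterior odds equal the prior odds times the likelihood ratio: (w_i/w_j)·(f_i(x)/f_j(x)).
Component likelihoods at x = 3.67:
  p_1 = (1/(0.5·√(2π)))·exp(−(3.67−2.4)²/(2·0.5²)) = 0.797885·exp(-3.22580) = 0.0316952
  p_2 = (1/(0.5·√(2π)))·exp(−(3.67−4.1)²/(2·0.5²)) = 0.797885·exp(-0.36980) = 0.551236
  p_3 = (1/(0.5·√(2π)))·exp(−(3.67−5.0)²/(2·0.5²)) = 0.797885·exp(-3.53780) = 0.0232003
0.00697293 / 0.270106 ≈ 0.026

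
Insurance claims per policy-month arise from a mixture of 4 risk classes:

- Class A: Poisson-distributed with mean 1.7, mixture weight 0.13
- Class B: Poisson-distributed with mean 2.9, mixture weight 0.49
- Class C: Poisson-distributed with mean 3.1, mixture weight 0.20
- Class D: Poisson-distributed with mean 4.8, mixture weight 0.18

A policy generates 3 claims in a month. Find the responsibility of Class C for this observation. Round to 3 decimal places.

The responsibility of component k is w_k f_k(x) divided by Σ_j w_j f_j(x).
Component likelihoods at x = 3 claims:
  p_A = 0.149587
  p_B = 0.22366
  p_C = 0.223677
  p_D = 0.151691
Weight by the priors:
  w_A·p_A = 0.13 × 0.149587 = 0.0194464
  w_B·p_B = 0.49 × 0.22366 = 0.109594
  w_C·p_C = 0.20 × 0.223677 = 0.0447354
  w_D·p_D = 0.18 × 0.151691 = 0.0273043
Denominator: 0.0194464 + 0.109594 + 0.0447354 + 0.0273043 = 0.20108
Responsibility of Class C: 0.0447354 / 0.20108 ≈ 0.222

0.222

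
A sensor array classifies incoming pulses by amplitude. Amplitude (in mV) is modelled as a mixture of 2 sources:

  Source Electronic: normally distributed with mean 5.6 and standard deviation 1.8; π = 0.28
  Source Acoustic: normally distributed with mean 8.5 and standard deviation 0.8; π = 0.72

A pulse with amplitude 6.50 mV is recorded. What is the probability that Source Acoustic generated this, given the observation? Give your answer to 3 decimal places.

By Bayes' theorem, P(k | x) = P(Z=k) f_k(x) / Σ_j P(Z=j) f_j(x).
Normal densities:
  f_Electronic = 0.195592
  f_Acoustic = 0.0219104
Multiply by the mixture weights:
  P(Z=Electronic)·f_Electronic = 0.28 × 0.195592 = 0.0547657
  P(Z=Acoustic)·f_Acoustic = 0.72 × 0.0219104 = 0.0157755
Marginal: 0.0547657 + 0.0157755 = 0.0705412
So the posterior for Source Acoustic is 0.0157755 / 0.0705412 ≈ 0.224.

0.224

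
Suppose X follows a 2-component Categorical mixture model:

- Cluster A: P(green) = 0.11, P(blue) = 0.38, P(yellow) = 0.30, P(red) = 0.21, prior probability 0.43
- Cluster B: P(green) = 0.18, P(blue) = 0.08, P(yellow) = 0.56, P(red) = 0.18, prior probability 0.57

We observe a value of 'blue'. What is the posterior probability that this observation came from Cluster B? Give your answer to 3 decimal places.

0.218

P(component k | x) = P(Z=k)·f_k(x) / marginal(x), where marginal(x) = Σ_j P(Z=j)·f_j(x).
Component likelihoods at x = 'blue':
  f_A = P(blue | comp) = 0.38
  f_B = P(blue | comp) = 0.08
Prior × likelihood for each component:
  P(Z=A)·f_A = 0.43 × 0.38 = 0.1634
  P(Z=B)·f_B = 0.57 × 0.08 = 0.0456
Sum: 0.1634 + 0.0456 = 0.209
P(Cluster B | x) ≈ 0.218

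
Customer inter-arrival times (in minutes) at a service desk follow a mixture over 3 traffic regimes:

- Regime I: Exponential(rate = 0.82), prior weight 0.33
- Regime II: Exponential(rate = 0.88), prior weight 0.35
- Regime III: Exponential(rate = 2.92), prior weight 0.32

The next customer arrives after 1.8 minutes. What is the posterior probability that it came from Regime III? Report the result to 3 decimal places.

0.038

Apply Bayes' rule: the posterior for each component is proportional to its prior times its likelihood at x.
Component likelihoods at x = 1.8 minutes:
  p_I = 0.82·e^(−0.82·1.8) = 0.82·e^(−1.4760) = 0.187411
  p_II = 0.88·e^(−0.88·1.8) = 0.88·e^(−1.5840) = 0.180535
  p_III = 2.92·e^(−2.92·1.8) = 2.92·e^(−5.2560) = 0.0152311
Prior × likelihood for each component:
  π_I·p_I = 0.33 × 0.187411 = 0.0618456
  π_II·p_II = 0.35 × 0.180535 = 0.0631871
  π_III·p_III = 0.32 × 0.0152311 = 0.00487395
Denominator: 0.0618456 + 0.0631871 + 0.00487395 = 0.129907
Responsibility of Regime III: 0.00487395 / 0.129907 ≈ 0.038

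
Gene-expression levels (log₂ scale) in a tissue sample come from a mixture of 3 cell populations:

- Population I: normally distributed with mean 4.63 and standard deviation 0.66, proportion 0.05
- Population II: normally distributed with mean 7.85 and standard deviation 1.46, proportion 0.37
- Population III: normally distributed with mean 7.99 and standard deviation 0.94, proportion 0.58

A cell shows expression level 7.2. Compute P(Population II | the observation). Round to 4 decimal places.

P(component k | x) = P(Z=k)·f_k(x) / marginal(x), where marginal(x) = Σ_j P(Z=j)·f_j(x).
Evaluate each component's likelihood at the observed value:
  p_I = (1/(0.66·√(2π)))·exp(−(7.2−4.63)²/(2·0.66²)) = 0.604458·exp(-7.58138) = 0.000308187
  p_II = (1/(1.46·√(2π)))·exp(−(7.2−7.85)²/(2·1.46²)) = 0.273248·exp(-0.09910) = 0.247467
  p_III = (1/(0.94·√(2π)))·exp(−(7.2−7.99)²/(2·0.94²)) = 0.424407·exp(-0.35316) = 0.298131
Prior × likelihood for each component:
  P(Z=I)·p_I = 0.05 × 0.000308187 = 1.54093e-05
  P(Z=II)·p_II = 0.37 × 0.247467 = 0.0915627
  P(Z=III)·p_III = 0.58 × 0.298131 = 0.172916
Evidence: 1.54093e-05 + 0.0915627 + 0.172916 = 0.264494
Responsibility of Population II: 0.0915627 / 0.264494 ≈ 0.3462

0.3462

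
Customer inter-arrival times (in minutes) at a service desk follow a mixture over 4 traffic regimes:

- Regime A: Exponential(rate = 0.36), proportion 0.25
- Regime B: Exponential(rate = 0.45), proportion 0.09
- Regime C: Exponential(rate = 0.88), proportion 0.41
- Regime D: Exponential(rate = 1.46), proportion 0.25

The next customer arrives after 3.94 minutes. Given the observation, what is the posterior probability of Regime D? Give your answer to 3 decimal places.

0.028

Posterior ∝ prior × likelihood, so P(k | x) ∝ π_k f_k(x); normalise over all components.
Evaluate each component's likelihood at the observed value:
  L_A = 0.0871564
  L_B = 0.0764202
  L_C = 0.0274598
  L_D = 0.00463572
Unnormalised posteriors:
  π_A·L_A = 0.25 × 0.0871564 = 0.0217891
  π_B·L_B = 0.09 × 0.0764202 = 0.00687782
  π_C·L_C = 0.41 × 0.0274598 = 0.0112585
  π_D·L_D = 0.25 × 0.00463572 = 0.00115893
Evidence: 0.0217891 + 0.00687782 + 0.0112585 + 0.00115893 = 0.0410844
P(Regime D | x) ≈ 0.028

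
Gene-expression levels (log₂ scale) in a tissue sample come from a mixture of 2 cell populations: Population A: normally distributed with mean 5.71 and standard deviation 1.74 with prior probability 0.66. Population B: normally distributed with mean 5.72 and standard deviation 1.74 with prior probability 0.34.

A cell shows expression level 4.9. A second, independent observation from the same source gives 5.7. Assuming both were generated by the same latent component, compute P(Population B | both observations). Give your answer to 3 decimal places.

0.339

The responsibility of component k is π_k f_k(x) divided by Σ_j π_j f_j(x).
Since both observations come from the same component, the likelihood for component k is f_k(x₁)·f_k(x₂).
  f_A = [(1/(1.74·√(2π)))·exp(−(4.9−5.71)²/(2·1.74²)) = 0.229277·exp(-0.10835) = 0.205733] × [0.229273] = 0.0471691
  f_B = [(1/(1.74·√(2π)))·exp(−(4.9−5.72)²/(2·1.74²)) = 0.229277·exp(-0.11105) = 0.20518] × [0.229262] = 0.0470399
Prior × likelihood for each component:
  π_A·f_A = 0.66 × 0.0471691 = 0.0311316
  π_B·f_B = 0.34 × 0.0470399 = 0.0159936
Sum: 0.0311316 + 0.0159936 = 0.0471252
So the posterior for Population B is 0.0159936 / 0.0471252 ≈ 0.339.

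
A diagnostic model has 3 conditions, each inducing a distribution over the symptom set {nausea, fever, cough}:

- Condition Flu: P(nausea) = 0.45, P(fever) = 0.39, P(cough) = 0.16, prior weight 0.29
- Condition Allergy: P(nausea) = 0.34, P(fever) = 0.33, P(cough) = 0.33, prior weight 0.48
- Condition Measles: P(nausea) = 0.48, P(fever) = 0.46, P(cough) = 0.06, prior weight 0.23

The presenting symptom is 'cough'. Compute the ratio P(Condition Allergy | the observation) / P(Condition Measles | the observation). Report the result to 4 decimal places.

Since P(k|x) ∝ w_k f_k(x), the posterior odds are w_i f_i(x) / (w_j f_j(x)).
Evaluate each component's likelihood at the observed value:
  p_Flu = 0.16
  p_Allergy = 0.33
  p_Measles = 0.06
Posterior odds = (w_Allergy·p_Allergy) / (w_Measles·p_Measles) = (0.48·0.33) / (0.23·0.06) = 0.1584 / 0.0138 ≈ 11.4783

11.4783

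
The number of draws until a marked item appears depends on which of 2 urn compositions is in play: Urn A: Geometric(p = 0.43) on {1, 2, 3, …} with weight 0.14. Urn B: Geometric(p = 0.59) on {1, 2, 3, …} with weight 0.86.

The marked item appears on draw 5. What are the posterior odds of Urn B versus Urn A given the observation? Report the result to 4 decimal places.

2.2563

Posterior odds = (π_i f_i(x)) / (π_j f_j(x)); the normalising sum cancels.
Geometric probabilities:
  p_A = 0.0453908
  p_B = 0.016672
Odds = (0.86/0.14) × (0.016672/0.0453908) = 6.14286 × 0.367299 ≈ 2.2563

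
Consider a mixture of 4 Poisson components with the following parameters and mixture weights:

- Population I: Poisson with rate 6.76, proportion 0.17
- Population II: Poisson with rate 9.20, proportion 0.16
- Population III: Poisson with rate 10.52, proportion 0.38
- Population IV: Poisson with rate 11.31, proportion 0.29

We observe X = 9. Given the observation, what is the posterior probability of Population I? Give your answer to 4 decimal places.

By Bayes' theorem, P(k | x) = π_k f_k(x) / Σ_j π_j f_j(x).
Evaluate each component's likelihood at the observed value:
  L_I = 0.094173
  L_II = 0.131467
  L_III = 0.117382
  L_IV = 0.102219
Unnormalised posteriors:
  π_I·L_I = 0.17 × 0.094173 = 0.0160094
  π_II·L_II = 0.16 × 0.131467 = 0.0210348
  π_III·L_III = 0.38 × 0.117382 = 0.0446051
  π_IV·L_IV = 0.29 × 0.102219 = 0.0296434
Evidence: 0.0160094 + 0.0210348 + 0.0446051 + 0.0296434 = 0.111293
P(Population I | x) ≈ 0.1438

0.1438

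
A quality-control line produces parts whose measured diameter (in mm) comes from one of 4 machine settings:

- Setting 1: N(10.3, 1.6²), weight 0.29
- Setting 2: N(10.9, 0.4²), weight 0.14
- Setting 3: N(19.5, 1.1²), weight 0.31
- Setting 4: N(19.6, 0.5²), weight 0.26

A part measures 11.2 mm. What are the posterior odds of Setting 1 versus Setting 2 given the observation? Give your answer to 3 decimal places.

0.586

The posterior odds equal the prior odds times the likelihood ratio: (w_i/w_j)·(f_i(x)/f_j(x)).
Normal densities:
  f_1 = (1/(1.6·√(2π)))·exp(−(11.2−10.3)²/(2·1.6²)) = 0.249339·exp(-0.15820) = 0.212855
  f_2 = (1/(0.4·√(2π)))·exp(−(11.2−10.9)²/(2·0.4²)) = 0.997356·exp(-0.28125) = 0.752844
  f_3 = (1/(1.1·√(2π)))·exp(−(11.2−19.5)²/(2·1.1²)) = 0.362675·exp(-28.46694) = 1.5721e-13
  f_4 = (1/(0.5·√(2π)))·exp(−(11.2−19.6)²/(2·0.5²)) = 0.797885·exp(-141.12000) = 4.11436e-62
Posterior odds = (w_1·f_1) / (w_2·f_2) = (0.29·0.212855) / (0.14·0.752844) = 0.0617279 / 0.105398 ≈ 0.586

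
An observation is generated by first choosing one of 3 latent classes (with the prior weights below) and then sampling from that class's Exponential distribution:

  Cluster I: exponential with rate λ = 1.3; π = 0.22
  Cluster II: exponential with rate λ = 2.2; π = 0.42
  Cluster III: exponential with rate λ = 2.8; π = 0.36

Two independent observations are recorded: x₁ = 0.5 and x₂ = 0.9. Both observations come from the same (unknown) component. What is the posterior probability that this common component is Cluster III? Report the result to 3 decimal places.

P(component k | x) = P(Z=k)·f_k(x) / marginal(x), where marginal(x) = Σ_j P(Z=j)·f_j(x).
Since both observations come from the same component, the likelihood for component k is f_k(x₁)·f_k(x₂).
  f_I = [1.3·e^(−1.3·0.5) = 1.3·e^(−0.6500) = 0.67866] × [0.403477] = 0.273824
  f_II = [2.2·e^(−2.2·0.5) = 2.2·e^(−1.1000) = 0.732316] × [0.303752] = 0.222443
  f_III = [2.8·e^(−2.8·0.5) = 2.8·e^(−1.4000) = 0.690471] × [0.225287] = 0.155554
Weight by the priors:
  P(Z=I)·f_I = 0.22 × 0.273824 = 0.0602412
  P(Z=II)·f_II = 0.42 × 0.222443 = 0.093426
  P(Z=III)·f_III = 0.36 × 0.155554 = 0.0559995
Marginal: 0.0602412 + 0.093426 + 0.0559995 = 0.209667
So the posterior for Cluster III is 0.0559995 / 0.209667 ≈ 0.267.

0.267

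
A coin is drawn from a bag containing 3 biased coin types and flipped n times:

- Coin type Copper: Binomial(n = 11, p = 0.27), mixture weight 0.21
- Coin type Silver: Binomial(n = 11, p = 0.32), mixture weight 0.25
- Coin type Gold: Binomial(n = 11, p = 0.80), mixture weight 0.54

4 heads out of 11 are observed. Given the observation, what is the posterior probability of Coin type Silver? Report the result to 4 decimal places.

By Bayes' theorem, P(k | x) = w_k f_k(x) / Σ_j w_j f_j(x).
Evaluate each component's likelihood at the observed value:
  f_Copper = 0.193744
  f_Silver = 0.232636
  f_Gold = 0.00173015
Unnormalised posteriors:
  w_Copper·f_Copper = 0.21 × 0.193744 = 0.0406863
  w_Silver·f_Silver = 0.25 × 0.232636 = 0.0581589
  w_Gold·f_Gold = 0.54 × 0.00173015 = 0.000934281
Sum: 0.0406863 + 0.0581589 + 0.000934281 = 0.0997795
So the posterior for Coin type Silver is 0.0581589 / 0.0997795 ≈ 0.5829.

0.5829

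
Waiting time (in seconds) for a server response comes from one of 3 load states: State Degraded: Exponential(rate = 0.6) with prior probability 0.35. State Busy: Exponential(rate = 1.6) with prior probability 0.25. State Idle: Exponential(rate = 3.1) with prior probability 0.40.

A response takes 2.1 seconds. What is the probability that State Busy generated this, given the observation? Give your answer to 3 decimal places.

0.184

By Bayes' theorem, P(k | x) = P(Z=k) f_k(x) / Σ_j P(Z=j) f_j(x).
Exponential densities:
  L_Degraded = 0.6·e^(−0.6·2.1) = 0.6·e^(−1.2600) = 0.170192
  L_Busy = 1.6·e^(−1.6·2.1) = 1.6·e^(−3.3600) = 0.0555764
  L_Idle = 3.1·e^(−3.1·2.1) = 3.1·e^(−6.5100) = 0.00461429
Prior × likelihood for each component:
  P(Z=Degraded)·L_Degraded = 0.35 × 0.170192 = 0.0595673
  P(Z=Busy)·L_Busy = 0.25 × 0.0555764 = 0.0138941
  P(Z=Idle)·L_Idle = 0.40 × 0.00461429 = 0.00184571
Denominator: 0.0595673 + 0.0138941 + 0.00184571 = 0.0753072
P(State Busy | x) ≈ 0.184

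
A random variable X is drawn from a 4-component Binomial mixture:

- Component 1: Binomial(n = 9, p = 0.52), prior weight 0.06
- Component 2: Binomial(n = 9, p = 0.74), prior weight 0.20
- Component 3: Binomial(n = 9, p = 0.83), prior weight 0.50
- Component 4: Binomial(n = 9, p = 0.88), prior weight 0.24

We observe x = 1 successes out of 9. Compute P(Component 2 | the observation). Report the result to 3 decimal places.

P(component k | x) = w_k·f_k(x) / marginal(x), where marginal(x) = Σ_j w_j·f_j(x).
Binomial probabilities:
  p_1 = 0.0131879
  p_2 = 0.000139079
  p_3 = 5.21089e-06
  p_4 = 3.40546e-07
Weight by the priors:
  w_1·p_1 = 0.06 × 0.0131879 = 0.000791274
  w_2·p_2 = 0.20 × 0.000139079 = 2.78158e-05
  w_3·p_3 = 0.50 × 5.21089e-06 = 2.60545e-06
  w_4·p_4 = 0.24 × 3.40546e-07 = 8.17309e-08
Evidence: 0.000791274 + 2.78158e-05 + 2.60545e-06 + 8.17309e-08 = 0.000821777
P(Component 2 | data) ≈ 0.034

0.034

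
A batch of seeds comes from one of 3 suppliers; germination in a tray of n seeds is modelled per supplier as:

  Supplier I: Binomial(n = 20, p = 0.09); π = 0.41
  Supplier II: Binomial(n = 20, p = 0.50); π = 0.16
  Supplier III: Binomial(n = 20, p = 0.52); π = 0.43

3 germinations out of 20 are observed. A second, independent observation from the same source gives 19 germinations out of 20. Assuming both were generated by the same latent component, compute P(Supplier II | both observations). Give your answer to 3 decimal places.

0.247

By Bayes' theorem, P(k | x) = P(Z=k) f_k(x) / Σ_j P(Z=j) f_j(x).
Since both observations come from the same component, the likelihood for component k is f_k(x₁)·f_k(x₂).
  L_I = [0.167238] × [2.45855e-19] = 4.11164e-20
  L_II = [0.00108719] × [1.90735e-05] = 2.07365e-08
  L_III = [0.000610964] × [3.85776e-05] = 2.35695e-08
Prior × likelihood for each component:
  P(Z=I)·L_I = 0.41 × 4.11164e-20 = 1.68577e-20
  P(Z=II)·L_II = 0.16 × 2.07365e-08 = 3.31784e-09
  P(Z=III)·L_III = 0.43 × 2.35695e-08 = 1.01349e-08
Denominator: 1.68577e-20 + 3.31784e-09 + 1.01349e-08 = 1.34527e-08
So the posterior for Supplier II is 3.31784e-09 / 1.34527e-08 ≈ 0.247.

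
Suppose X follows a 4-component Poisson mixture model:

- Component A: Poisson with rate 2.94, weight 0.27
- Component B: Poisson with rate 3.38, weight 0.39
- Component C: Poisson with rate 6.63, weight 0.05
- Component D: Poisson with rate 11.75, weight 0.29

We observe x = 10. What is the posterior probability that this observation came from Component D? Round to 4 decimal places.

P(component k | x) = w_k·f_k(x) / marginal(x), where marginal(x) = Σ_j w_j·f_j(x).
Evaluate each component's likelihood at the observed value:
  L_A = 0.000702885
  L_B = 0.00182595
  L_C = 0.0597035
  L_D = 0.109057
Multiply by the mixture weights:
  w_A·L_A = 0.27 × 0.000702885 = 0.000189779
  w_B·L_B = 0.39 × 0.00182595 = 0.00071212
  w_C·L_C = 0.05 × 0.0597035 = 0.00298518
  w_D·L_D = 0.29 × 0.109057 = 0.0316267
Marginal: 0.000189779 + 0.00071212 + 0.00298518 + 0.0316267 = 0.0355137
P(Component D | 10) = 0.0316267 / 0.0355137 ≈ 0.8905

0.8905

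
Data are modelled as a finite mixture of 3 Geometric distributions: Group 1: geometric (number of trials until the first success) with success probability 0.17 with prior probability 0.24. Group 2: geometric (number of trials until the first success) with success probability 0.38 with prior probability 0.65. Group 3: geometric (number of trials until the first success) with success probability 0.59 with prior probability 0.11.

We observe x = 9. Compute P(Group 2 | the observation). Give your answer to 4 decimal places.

The responsibility of component k is P(Z=k) f_k(x) divided by Σ_j P(Z=j) f_j(x).
Component likelihoods at x = 9:
  p_1 = 0.17·(1−0.17)^8 = 0.17·0.225229 = 0.038289
  p_2 = 0.38·(1−0.38)^8 = 0.38·0.021834 = 0.00829692
  p_3 = 0.59·(1−0.59)^8 = 0.59·0.000798493 = 0.000471111
Unnormalised posteriors:
  P(Z=1)·p_1 = 0.24 × 0.038289 = 0.00918935
  P(Z=2)·p_2 = 0.65 × 0.00829692 = 0.005393
  P(Z=3)·p_3 = 0.11 × 0.000471111 = 5.18222e-05
Marginal: 0.00918935 + 0.005393 + 5.18222e-05 = 0.0146342
So the posterior for Group 2 is 0.005393 / 0.0146342 ≈ 0.3685.

0.3685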